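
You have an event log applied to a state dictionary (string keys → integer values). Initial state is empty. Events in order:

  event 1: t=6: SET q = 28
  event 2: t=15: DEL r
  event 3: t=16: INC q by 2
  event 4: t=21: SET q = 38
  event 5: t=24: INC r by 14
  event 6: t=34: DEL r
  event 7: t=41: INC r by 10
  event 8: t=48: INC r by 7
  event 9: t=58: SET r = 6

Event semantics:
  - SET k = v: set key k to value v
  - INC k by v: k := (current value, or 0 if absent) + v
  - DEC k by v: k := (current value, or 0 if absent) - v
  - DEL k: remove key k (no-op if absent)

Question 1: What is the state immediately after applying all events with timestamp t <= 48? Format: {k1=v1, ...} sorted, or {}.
Apply events with t <= 48 (8 events):
  after event 1 (t=6: SET q = 28): {q=28}
  after event 2 (t=15: DEL r): {q=28}
  after event 3 (t=16: INC q by 2): {q=30}
  after event 4 (t=21: SET q = 38): {q=38}
  after event 5 (t=24: INC r by 14): {q=38, r=14}
  after event 6 (t=34: DEL r): {q=38}
  after event 7 (t=41: INC r by 10): {q=38, r=10}
  after event 8 (t=48: INC r by 7): {q=38, r=17}

Answer: {q=38, r=17}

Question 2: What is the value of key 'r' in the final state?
Answer: 6

Derivation:
Track key 'r' through all 9 events:
  event 1 (t=6: SET q = 28): r unchanged
  event 2 (t=15: DEL r): r (absent) -> (absent)
  event 3 (t=16: INC q by 2): r unchanged
  event 4 (t=21: SET q = 38): r unchanged
  event 5 (t=24: INC r by 14): r (absent) -> 14
  event 6 (t=34: DEL r): r 14 -> (absent)
  event 7 (t=41: INC r by 10): r (absent) -> 10
  event 8 (t=48: INC r by 7): r 10 -> 17
  event 9 (t=58: SET r = 6): r 17 -> 6
Final: r = 6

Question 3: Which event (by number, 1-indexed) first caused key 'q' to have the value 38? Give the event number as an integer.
Looking for first event where q becomes 38:
  event 1: q = 28
  event 2: q = 28
  event 3: q = 30
  event 4: q 30 -> 38  <-- first match

Answer: 4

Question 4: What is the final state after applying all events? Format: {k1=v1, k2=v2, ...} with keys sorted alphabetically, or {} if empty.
Answer: {q=38, r=6}

Derivation:
  after event 1 (t=6: SET q = 28): {q=28}
  after event 2 (t=15: DEL r): {q=28}
  after event 3 (t=16: INC q by 2): {q=30}
  after event 4 (t=21: SET q = 38): {q=38}
  after event 5 (t=24: INC r by 14): {q=38, r=14}
  after event 6 (t=34: DEL r): {q=38}
  after event 7 (t=41: INC r by 10): {q=38, r=10}
  after event 8 (t=48: INC r by 7): {q=38, r=17}
  after event 9 (t=58: SET r = 6): {q=38, r=6}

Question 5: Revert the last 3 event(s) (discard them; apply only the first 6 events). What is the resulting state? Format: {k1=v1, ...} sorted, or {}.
Answer: {q=38}

Derivation:
Keep first 6 events (discard last 3):
  after event 1 (t=6: SET q = 28): {q=28}
  after event 2 (t=15: DEL r): {q=28}
  after event 3 (t=16: INC q by 2): {q=30}
  after event 4 (t=21: SET q = 38): {q=38}
  after event 5 (t=24: INC r by 14): {q=38, r=14}
  after event 6 (t=34: DEL r): {q=38}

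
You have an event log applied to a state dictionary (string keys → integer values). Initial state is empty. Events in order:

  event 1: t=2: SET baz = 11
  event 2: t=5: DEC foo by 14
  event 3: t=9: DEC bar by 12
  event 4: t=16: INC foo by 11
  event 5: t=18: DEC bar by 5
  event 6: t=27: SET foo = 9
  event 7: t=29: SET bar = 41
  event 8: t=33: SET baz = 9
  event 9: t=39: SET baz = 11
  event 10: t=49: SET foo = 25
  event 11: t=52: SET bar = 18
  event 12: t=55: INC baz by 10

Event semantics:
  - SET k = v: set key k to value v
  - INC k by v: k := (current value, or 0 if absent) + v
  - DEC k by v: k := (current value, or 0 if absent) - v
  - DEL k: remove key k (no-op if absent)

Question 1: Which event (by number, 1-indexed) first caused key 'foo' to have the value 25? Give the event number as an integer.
Answer: 10

Derivation:
Looking for first event where foo becomes 25:
  event 2: foo = -14
  event 3: foo = -14
  event 4: foo = -3
  event 5: foo = -3
  event 6: foo = 9
  event 7: foo = 9
  event 8: foo = 9
  event 9: foo = 9
  event 10: foo 9 -> 25  <-- first match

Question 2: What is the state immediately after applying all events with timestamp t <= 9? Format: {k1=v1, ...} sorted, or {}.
Answer: {bar=-12, baz=11, foo=-14}

Derivation:
Apply events with t <= 9 (3 events):
  after event 1 (t=2: SET baz = 11): {baz=11}
  after event 2 (t=5: DEC foo by 14): {baz=11, foo=-14}
  after event 3 (t=9: DEC bar by 12): {bar=-12, baz=11, foo=-14}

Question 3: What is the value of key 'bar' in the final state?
Track key 'bar' through all 12 events:
  event 1 (t=2: SET baz = 11): bar unchanged
  event 2 (t=5: DEC foo by 14): bar unchanged
  event 3 (t=9: DEC bar by 12): bar (absent) -> -12
  event 4 (t=16: INC foo by 11): bar unchanged
  event 5 (t=18: DEC bar by 5): bar -12 -> -17
  event 6 (t=27: SET foo = 9): bar unchanged
  event 7 (t=29: SET bar = 41): bar -17 -> 41
  event 8 (t=33: SET baz = 9): bar unchanged
  event 9 (t=39: SET baz = 11): bar unchanged
  event 10 (t=49: SET foo = 25): bar unchanged
  event 11 (t=52: SET bar = 18): bar 41 -> 18
  event 12 (t=55: INC baz by 10): bar unchanged
Final: bar = 18

Answer: 18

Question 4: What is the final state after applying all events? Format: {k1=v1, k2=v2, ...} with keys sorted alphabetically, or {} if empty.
Answer: {bar=18, baz=21, foo=25}

Derivation:
  after event 1 (t=2: SET baz = 11): {baz=11}
  after event 2 (t=5: DEC foo by 14): {baz=11, foo=-14}
  after event 3 (t=9: DEC bar by 12): {bar=-12, baz=11, foo=-14}
  after event 4 (t=16: INC foo by 11): {bar=-12, baz=11, foo=-3}
  after event 5 (t=18: DEC bar by 5): {bar=-17, baz=11, foo=-3}
  after event 6 (t=27: SET foo = 9): {bar=-17, baz=11, foo=9}
  after event 7 (t=29: SET bar = 41): {bar=41, baz=11, foo=9}
  after event 8 (t=33: SET baz = 9): {bar=41, baz=9, foo=9}
  after event 9 (t=39: SET baz = 11): {bar=41, baz=11, foo=9}
  after event 10 (t=49: SET foo = 25): {bar=41, baz=11, foo=25}
  after event 11 (t=52: SET bar = 18): {bar=18, baz=11, foo=25}
  after event 12 (t=55: INC baz by 10): {bar=18, baz=21, foo=25}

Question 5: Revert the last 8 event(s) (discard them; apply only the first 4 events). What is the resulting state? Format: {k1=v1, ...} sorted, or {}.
Answer: {bar=-12, baz=11, foo=-3}

Derivation:
Keep first 4 events (discard last 8):
  after event 1 (t=2: SET baz = 11): {baz=11}
  after event 2 (t=5: DEC foo by 14): {baz=11, foo=-14}
  after event 3 (t=9: DEC bar by 12): {bar=-12, baz=11, foo=-14}
  after event 4 (t=16: INC foo by 11): {bar=-12, baz=11, foo=-3}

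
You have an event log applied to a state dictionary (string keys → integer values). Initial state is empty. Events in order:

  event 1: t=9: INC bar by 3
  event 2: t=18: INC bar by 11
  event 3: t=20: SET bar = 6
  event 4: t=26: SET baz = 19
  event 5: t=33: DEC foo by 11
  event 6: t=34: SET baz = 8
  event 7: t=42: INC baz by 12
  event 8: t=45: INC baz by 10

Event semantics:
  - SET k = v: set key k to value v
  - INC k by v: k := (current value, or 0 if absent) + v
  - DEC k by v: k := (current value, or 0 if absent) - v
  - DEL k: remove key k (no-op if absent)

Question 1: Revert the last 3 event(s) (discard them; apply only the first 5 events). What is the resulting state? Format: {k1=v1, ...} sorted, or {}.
Keep first 5 events (discard last 3):
  after event 1 (t=9: INC bar by 3): {bar=3}
  after event 2 (t=18: INC bar by 11): {bar=14}
  after event 3 (t=20: SET bar = 6): {bar=6}
  after event 4 (t=26: SET baz = 19): {bar=6, baz=19}
  after event 5 (t=33: DEC foo by 11): {bar=6, baz=19, foo=-11}

Answer: {bar=6, baz=19, foo=-11}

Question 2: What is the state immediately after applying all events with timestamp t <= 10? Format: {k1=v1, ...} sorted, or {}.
Apply events with t <= 10 (1 events):
  after event 1 (t=9: INC bar by 3): {bar=3}

Answer: {bar=3}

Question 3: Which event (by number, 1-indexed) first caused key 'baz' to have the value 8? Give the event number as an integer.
Answer: 6

Derivation:
Looking for first event where baz becomes 8:
  event 4: baz = 19
  event 5: baz = 19
  event 6: baz 19 -> 8  <-- first match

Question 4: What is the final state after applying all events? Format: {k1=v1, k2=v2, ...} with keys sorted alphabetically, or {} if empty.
  after event 1 (t=9: INC bar by 3): {bar=3}
  after event 2 (t=18: INC bar by 11): {bar=14}
  after event 3 (t=20: SET bar = 6): {bar=6}
  after event 4 (t=26: SET baz = 19): {bar=6, baz=19}
  after event 5 (t=33: DEC foo by 11): {bar=6, baz=19, foo=-11}
  after event 6 (t=34: SET baz = 8): {bar=6, baz=8, foo=-11}
  after event 7 (t=42: INC baz by 12): {bar=6, baz=20, foo=-11}
  after event 8 (t=45: INC baz by 10): {bar=6, baz=30, foo=-11}

Answer: {bar=6, baz=30, foo=-11}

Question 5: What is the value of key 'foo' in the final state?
Answer: -11

Derivation:
Track key 'foo' through all 8 events:
  event 1 (t=9: INC bar by 3): foo unchanged
  event 2 (t=18: INC bar by 11): foo unchanged
  event 3 (t=20: SET bar = 6): foo unchanged
  event 4 (t=26: SET baz = 19): foo unchanged
  event 5 (t=33: DEC foo by 11): foo (absent) -> -11
  event 6 (t=34: SET baz = 8): foo unchanged
  event 7 (t=42: INC baz by 12): foo unchanged
  event 8 (t=45: INC baz by 10): foo unchanged
Final: foo = -11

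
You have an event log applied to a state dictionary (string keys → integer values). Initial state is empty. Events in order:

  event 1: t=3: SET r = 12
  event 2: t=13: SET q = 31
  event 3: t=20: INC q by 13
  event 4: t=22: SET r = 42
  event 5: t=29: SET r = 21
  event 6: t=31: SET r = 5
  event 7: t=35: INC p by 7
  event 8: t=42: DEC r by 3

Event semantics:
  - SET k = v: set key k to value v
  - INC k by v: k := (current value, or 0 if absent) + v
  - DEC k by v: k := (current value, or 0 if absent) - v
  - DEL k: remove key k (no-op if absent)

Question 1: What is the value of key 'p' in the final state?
Track key 'p' through all 8 events:
  event 1 (t=3: SET r = 12): p unchanged
  event 2 (t=13: SET q = 31): p unchanged
  event 3 (t=20: INC q by 13): p unchanged
  event 4 (t=22: SET r = 42): p unchanged
  event 5 (t=29: SET r = 21): p unchanged
  event 6 (t=31: SET r = 5): p unchanged
  event 7 (t=35: INC p by 7): p (absent) -> 7
  event 8 (t=42: DEC r by 3): p unchanged
Final: p = 7

Answer: 7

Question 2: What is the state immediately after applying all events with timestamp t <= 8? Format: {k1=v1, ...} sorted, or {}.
Answer: {r=12}

Derivation:
Apply events with t <= 8 (1 events):
  after event 1 (t=3: SET r = 12): {r=12}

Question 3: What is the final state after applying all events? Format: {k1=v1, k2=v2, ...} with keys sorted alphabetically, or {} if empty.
Answer: {p=7, q=44, r=2}

Derivation:
  after event 1 (t=3: SET r = 12): {r=12}
  after event 2 (t=13: SET q = 31): {q=31, r=12}
  after event 3 (t=20: INC q by 13): {q=44, r=12}
  after event 4 (t=22: SET r = 42): {q=44, r=42}
  after event 5 (t=29: SET r = 21): {q=44, r=21}
  after event 6 (t=31: SET r = 5): {q=44, r=5}
  after event 7 (t=35: INC p by 7): {p=7, q=44, r=5}
  after event 8 (t=42: DEC r by 3): {p=7, q=44, r=2}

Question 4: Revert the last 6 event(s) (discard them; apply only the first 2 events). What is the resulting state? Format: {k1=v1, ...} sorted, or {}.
Answer: {q=31, r=12}

Derivation:
Keep first 2 events (discard last 6):
  after event 1 (t=3: SET r = 12): {r=12}
  after event 2 (t=13: SET q = 31): {q=31, r=12}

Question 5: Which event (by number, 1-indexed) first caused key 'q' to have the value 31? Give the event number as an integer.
Answer: 2

Derivation:
Looking for first event where q becomes 31:
  event 2: q (absent) -> 31  <-- first match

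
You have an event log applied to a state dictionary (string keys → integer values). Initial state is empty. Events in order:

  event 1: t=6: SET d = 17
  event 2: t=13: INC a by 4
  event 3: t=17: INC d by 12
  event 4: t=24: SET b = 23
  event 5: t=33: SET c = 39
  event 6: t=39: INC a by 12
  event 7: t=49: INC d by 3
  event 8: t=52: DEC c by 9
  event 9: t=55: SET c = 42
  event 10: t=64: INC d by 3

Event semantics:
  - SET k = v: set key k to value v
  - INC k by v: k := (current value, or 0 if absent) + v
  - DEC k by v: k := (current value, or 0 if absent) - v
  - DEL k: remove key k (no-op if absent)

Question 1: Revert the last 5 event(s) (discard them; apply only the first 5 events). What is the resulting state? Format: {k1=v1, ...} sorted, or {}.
Keep first 5 events (discard last 5):
  after event 1 (t=6: SET d = 17): {d=17}
  after event 2 (t=13: INC a by 4): {a=4, d=17}
  after event 3 (t=17: INC d by 12): {a=4, d=29}
  after event 4 (t=24: SET b = 23): {a=4, b=23, d=29}
  after event 5 (t=33: SET c = 39): {a=4, b=23, c=39, d=29}

Answer: {a=4, b=23, c=39, d=29}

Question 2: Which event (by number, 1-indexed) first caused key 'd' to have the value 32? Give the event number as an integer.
Answer: 7

Derivation:
Looking for first event where d becomes 32:
  event 1: d = 17
  event 2: d = 17
  event 3: d = 29
  event 4: d = 29
  event 5: d = 29
  event 6: d = 29
  event 7: d 29 -> 32  <-- first match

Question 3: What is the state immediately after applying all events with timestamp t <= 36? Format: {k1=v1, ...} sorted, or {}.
Answer: {a=4, b=23, c=39, d=29}

Derivation:
Apply events with t <= 36 (5 events):
  after event 1 (t=6: SET d = 17): {d=17}
  after event 2 (t=13: INC a by 4): {a=4, d=17}
  after event 3 (t=17: INC d by 12): {a=4, d=29}
  after event 4 (t=24: SET b = 23): {a=4, b=23, d=29}
  after event 5 (t=33: SET c = 39): {a=4, b=23, c=39, d=29}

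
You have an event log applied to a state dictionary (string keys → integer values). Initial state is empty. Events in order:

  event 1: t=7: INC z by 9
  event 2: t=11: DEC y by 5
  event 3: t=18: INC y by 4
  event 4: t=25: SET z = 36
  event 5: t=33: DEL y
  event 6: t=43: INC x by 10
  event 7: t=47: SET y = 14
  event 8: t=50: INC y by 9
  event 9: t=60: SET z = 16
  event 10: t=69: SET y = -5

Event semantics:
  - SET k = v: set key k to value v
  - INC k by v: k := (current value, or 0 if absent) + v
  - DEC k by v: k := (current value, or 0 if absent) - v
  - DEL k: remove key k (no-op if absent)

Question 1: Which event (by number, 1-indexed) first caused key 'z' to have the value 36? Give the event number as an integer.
Looking for first event where z becomes 36:
  event 1: z = 9
  event 2: z = 9
  event 3: z = 9
  event 4: z 9 -> 36  <-- first match

Answer: 4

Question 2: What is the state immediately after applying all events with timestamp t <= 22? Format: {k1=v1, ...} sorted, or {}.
Answer: {y=-1, z=9}

Derivation:
Apply events with t <= 22 (3 events):
  after event 1 (t=7: INC z by 9): {z=9}
  after event 2 (t=11: DEC y by 5): {y=-5, z=9}
  after event 3 (t=18: INC y by 4): {y=-1, z=9}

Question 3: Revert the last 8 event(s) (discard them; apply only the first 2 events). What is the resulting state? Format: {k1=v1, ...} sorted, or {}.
Keep first 2 events (discard last 8):
  after event 1 (t=7: INC z by 9): {z=9}
  after event 2 (t=11: DEC y by 5): {y=-5, z=9}

Answer: {y=-5, z=9}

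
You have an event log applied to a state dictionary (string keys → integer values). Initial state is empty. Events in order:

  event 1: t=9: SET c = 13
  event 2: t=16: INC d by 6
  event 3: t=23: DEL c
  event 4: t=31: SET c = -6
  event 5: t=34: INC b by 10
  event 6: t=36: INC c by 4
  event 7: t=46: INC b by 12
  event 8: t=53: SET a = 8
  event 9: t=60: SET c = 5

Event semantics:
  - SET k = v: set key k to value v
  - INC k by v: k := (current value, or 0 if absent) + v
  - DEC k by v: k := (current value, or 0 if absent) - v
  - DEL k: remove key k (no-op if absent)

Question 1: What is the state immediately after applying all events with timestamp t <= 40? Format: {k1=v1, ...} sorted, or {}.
Apply events with t <= 40 (6 events):
  after event 1 (t=9: SET c = 13): {c=13}
  after event 2 (t=16: INC d by 6): {c=13, d=6}
  after event 3 (t=23: DEL c): {d=6}
  after event 4 (t=31: SET c = -6): {c=-6, d=6}
  after event 5 (t=34: INC b by 10): {b=10, c=-6, d=6}
  after event 6 (t=36: INC c by 4): {b=10, c=-2, d=6}

Answer: {b=10, c=-2, d=6}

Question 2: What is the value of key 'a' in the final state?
Track key 'a' through all 9 events:
  event 1 (t=9: SET c = 13): a unchanged
  event 2 (t=16: INC d by 6): a unchanged
  event 3 (t=23: DEL c): a unchanged
  event 4 (t=31: SET c = -6): a unchanged
  event 5 (t=34: INC b by 10): a unchanged
  event 6 (t=36: INC c by 4): a unchanged
  event 7 (t=46: INC b by 12): a unchanged
  event 8 (t=53: SET a = 8): a (absent) -> 8
  event 9 (t=60: SET c = 5): a unchanged
Final: a = 8

Answer: 8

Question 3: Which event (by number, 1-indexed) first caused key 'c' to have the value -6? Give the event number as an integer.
Looking for first event where c becomes -6:
  event 1: c = 13
  event 2: c = 13
  event 3: c = (absent)
  event 4: c (absent) -> -6  <-- first match

Answer: 4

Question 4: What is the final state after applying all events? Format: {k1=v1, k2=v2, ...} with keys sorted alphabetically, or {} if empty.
Answer: {a=8, b=22, c=5, d=6}

Derivation:
  after event 1 (t=9: SET c = 13): {c=13}
  after event 2 (t=16: INC d by 6): {c=13, d=6}
  after event 3 (t=23: DEL c): {d=6}
  after event 4 (t=31: SET c = -6): {c=-6, d=6}
  after event 5 (t=34: INC b by 10): {b=10, c=-6, d=6}
  after event 6 (t=36: INC c by 4): {b=10, c=-2, d=6}
  after event 7 (t=46: INC b by 12): {b=22, c=-2, d=6}
  after event 8 (t=53: SET a = 8): {a=8, b=22, c=-2, d=6}
  after event 9 (t=60: SET c = 5): {a=8, b=22, c=5, d=6}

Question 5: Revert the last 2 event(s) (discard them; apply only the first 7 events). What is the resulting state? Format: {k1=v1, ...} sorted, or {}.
Keep first 7 events (discard last 2):
  after event 1 (t=9: SET c = 13): {c=13}
  after event 2 (t=16: INC d by 6): {c=13, d=6}
  after event 3 (t=23: DEL c): {d=6}
  after event 4 (t=31: SET c = -6): {c=-6, d=6}
  after event 5 (t=34: INC b by 10): {b=10, c=-6, d=6}
  after event 6 (t=36: INC c by 4): {b=10, c=-2, d=6}
  after event 7 (t=46: INC b by 12): {b=22, c=-2, d=6}

Answer: {b=22, c=-2, d=6}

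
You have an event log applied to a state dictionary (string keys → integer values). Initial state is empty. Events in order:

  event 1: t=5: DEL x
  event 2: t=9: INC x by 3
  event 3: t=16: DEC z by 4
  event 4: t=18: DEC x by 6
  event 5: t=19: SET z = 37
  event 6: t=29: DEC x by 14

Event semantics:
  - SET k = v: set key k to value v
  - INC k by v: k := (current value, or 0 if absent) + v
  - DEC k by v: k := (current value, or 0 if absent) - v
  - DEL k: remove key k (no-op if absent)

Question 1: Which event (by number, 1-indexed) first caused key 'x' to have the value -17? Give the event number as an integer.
Answer: 6

Derivation:
Looking for first event where x becomes -17:
  event 2: x = 3
  event 3: x = 3
  event 4: x = -3
  event 5: x = -3
  event 6: x -3 -> -17  <-- first match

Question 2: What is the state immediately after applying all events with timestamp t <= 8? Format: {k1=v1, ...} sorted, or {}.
Answer: {}

Derivation:
Apply events with t <= 8 (1 events):
  after event 1 (t=5: DEL x): {}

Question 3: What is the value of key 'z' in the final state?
Track key 'z' through all 6 events:
  event 1 (t=5: DEL x): z unchanged
  event 2 (t=9: INC x by 3): z unchanged
  event 3 (t=16: DEC z by 4): z (absent) -> -4
  event 4 (t=18: DEC x by 6): z unchanged
  event 5 (t=19: SET z = 37): z -4 -> 37
  event 6 (t=29: DEC x by 14): z unchanged
Final: z = 37

Answer: 37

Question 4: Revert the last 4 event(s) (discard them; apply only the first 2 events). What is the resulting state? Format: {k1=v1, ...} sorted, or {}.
Keep first 2 events (discard last 4):
  after event 1 (t=5: DEL x): {}
  after event 2 (t=9: INC x by 3): {x=3}

Answer: {x=3}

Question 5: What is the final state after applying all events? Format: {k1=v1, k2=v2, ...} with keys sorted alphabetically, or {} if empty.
Answer: {x=-17, z=37}

Derivation:
  after event 1 (t=5: DEL x): {}
  after event 2 (t=9: INC x by 3): {x=3}
  after event 3 (t=16: DEC z by 4): {x=3, z=-4}
  after event 4 (t=18: DEC x by 6): {x=-3, z=-4}
  after event 5 (t=19: SET z = 37): {x=-3, z=37}
  after event 6 (t=29: DEC x by 14): {x=-17, z=37}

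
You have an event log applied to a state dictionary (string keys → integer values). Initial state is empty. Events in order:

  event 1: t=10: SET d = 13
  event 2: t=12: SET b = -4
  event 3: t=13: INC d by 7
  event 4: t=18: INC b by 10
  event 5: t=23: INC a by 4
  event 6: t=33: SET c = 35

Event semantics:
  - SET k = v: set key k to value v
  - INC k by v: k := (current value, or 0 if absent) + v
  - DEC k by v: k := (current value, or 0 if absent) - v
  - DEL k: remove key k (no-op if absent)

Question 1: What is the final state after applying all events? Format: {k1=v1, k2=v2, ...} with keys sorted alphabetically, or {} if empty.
Answer: {a=4, b=6, c=35, d=20}

Derivation:
  after event 1 (t=10: SET d = 13): {d=13}
  after event 2 (t=12: SET b = -4): {b=-4, d=13}
  after event 3 (t=13: INC d by 7): {b=-4, d=20}
  after event 4 (t=18: INC b by 10): {b=6, d=20}
  after event 5 (t=23: INC a by 4): {a=4, b=6, d=20}
  after event 6 (t=33: SET c = 35): {a=4, b=6, c=35, d=20}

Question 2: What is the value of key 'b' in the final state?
Answer: 6

Derivation:
Track key 'b' through all 6 events:
  event 1 (t=10: SET d = 13): b unchanged
  event 2 (t=12: SET b = -4): b (absent) -> -4
  event 3 (t=13: INC d by 7): b unchanged
  event 4 (t=18: INC b by 10): b -4 -> 6
  event 5 (t=23: INC a by 4): b unchanged
  event 6 (t=33: SET c = 35): b unchanged
Final: b = 6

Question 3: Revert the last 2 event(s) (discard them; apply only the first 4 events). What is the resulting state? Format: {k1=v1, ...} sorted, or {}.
Keep first 4 events (discard last 2):
  after event 1 (t=10: SET d = 13): {d=13}
  after event 2 (t=12: SET b = -4): {b=-4, d=13}
  after event 3 (t=13: INC d by 7): {b=-4, d=20}
  after event 4 (t=18: INC b by 10): {b=6, d=20}

Answer: {b=6, d=20}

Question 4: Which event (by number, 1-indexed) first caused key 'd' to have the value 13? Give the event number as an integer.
Looking for first event where d becomes 13:
  event 1: d (absent) -> 13  <-- first match

Answer: 1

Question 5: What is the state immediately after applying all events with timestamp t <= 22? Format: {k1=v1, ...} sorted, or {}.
Apply events with t <= 22 (4 events):
  after event 1 (t=10: SET d = 13): {d=13}
  after event 2 (t=12: SET b = -4): {b=-4, d=13}
  after event 3 (t=13: INC d by 7): {b=-4, d=20}
  after event 4 (t=18: INC b by 10): {b=6, d=20}

Answer: {b=6, d=20}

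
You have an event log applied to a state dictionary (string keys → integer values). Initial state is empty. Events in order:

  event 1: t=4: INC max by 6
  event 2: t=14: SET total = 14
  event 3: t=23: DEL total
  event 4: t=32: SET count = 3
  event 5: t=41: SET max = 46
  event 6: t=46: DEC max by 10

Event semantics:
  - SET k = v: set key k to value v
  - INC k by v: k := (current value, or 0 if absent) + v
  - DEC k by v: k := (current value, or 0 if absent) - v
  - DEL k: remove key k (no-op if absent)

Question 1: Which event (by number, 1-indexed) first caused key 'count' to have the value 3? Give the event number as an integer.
Answer: 4

Derivation:
Looking for first event where count becomes 3:
  event 4: count (absent) -> 3  <-- first match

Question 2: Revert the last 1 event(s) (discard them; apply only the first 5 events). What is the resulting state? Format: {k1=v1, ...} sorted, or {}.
Keep first 5 events (discard last 1):
  after event 1 (t=4: INC max by 6): {max=6}
  after event 2 (t=14: SET total = 14): {max=6, total=14}
  after event 3 (t=23: DEL total): {max=6}
  after event 4 (t=32: SET count = 3): {count=3, max=6}
  after event 5 (t=41: SET max = 46): {count=3, max=46}

Answer: {count=3, max=46}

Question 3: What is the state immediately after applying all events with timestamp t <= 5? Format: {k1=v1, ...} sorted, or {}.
Apply events with t <= 5 (1 events):
  after event 1 (t=4: INC max by 6): {max=6}

Answer: {max=6}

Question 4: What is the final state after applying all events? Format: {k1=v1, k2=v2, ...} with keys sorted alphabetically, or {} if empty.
Answer: {count=3, max=36}

Derivation:
  after event 1 (t=4: INC max by 6): {max=6}
  after event 2 (t=14: SET total = 14): {max=6, total=14}
  after event 3 (t=23: DEL total): {max=6}
  after event 4 (t=32: SET count = 3): {count=3, max=6}
  after event 5 (t=41: SET max = 46): {count=3, max=46}
  after event 6 (t=46: DEC max by 10): {count=3, max=36}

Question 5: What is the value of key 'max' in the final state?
Answer: 36

Derivation:
Track key 'max' through all 6 events:
  event 1 (t=4: INC max by 6): max (absent) -> 6
  event 2 (t=14: SET total = 14): max unchanged
  event 3 (t=23: DEL total): max unchanged
  event 4 (t=32: SET count = 3): max unchanged
  event 5 (t=41: SET max = 46): max 6 -> 46
  event 6 (t=46: DEC max by 10): max 46 -> 36
Final: max = 36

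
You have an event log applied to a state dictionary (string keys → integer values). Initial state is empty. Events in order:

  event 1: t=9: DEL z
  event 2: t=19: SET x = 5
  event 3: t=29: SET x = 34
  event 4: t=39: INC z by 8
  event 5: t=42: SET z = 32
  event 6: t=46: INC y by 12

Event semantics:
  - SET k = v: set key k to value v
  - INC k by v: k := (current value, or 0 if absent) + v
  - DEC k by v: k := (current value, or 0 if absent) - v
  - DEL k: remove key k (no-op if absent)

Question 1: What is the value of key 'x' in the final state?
Track key 'x' through all 6 events:
  event 1 (t=9: DEL z): x unchanged
  event 2 (t=19: SET x = 5): x (absent) -> 5
  event 3 (t=29: SET x = 34): x 5 -> 34
  event 4 (t=39: INC z by 8): x unchanged
  event 5 (t=42: SET z = 32): x unchanged
  event 6 (t=46: INC y by 12): x unchanged
Final: x = 34

Answer: 34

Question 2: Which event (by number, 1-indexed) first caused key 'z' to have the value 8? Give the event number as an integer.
Looking for first event where z becomes 8:
  event 4: z (absent) -> 8  <-- first match

Answer: 4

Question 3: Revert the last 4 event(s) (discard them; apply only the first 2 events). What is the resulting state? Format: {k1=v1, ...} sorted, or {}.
Keep first 2 events (discard last 4):
  after event 1 (t=9: DEL z): {}
  after event 2 (t=19: SET x = 5): {x=5}

Answer: {x=5}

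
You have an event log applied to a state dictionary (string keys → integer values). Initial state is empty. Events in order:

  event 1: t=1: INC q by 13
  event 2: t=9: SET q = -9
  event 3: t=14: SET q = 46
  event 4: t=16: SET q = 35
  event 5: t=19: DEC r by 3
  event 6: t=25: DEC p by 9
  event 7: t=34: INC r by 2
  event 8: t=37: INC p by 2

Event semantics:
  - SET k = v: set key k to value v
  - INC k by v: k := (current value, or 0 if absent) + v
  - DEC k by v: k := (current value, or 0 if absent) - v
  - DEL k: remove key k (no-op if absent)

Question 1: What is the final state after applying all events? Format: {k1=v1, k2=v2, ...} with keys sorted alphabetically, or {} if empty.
Answer: {p=-7, q=35, r=-1}

Derivation:
  after event 1 (t=1: INC q by 13): {q=13}
  after event 2 (t=9: SET q = -9): {q=-9}
  after event 3 (t=14: SET q = 46): {q=46}
  after event 4 (t=16: SET q = 35): {q=35}
  after event 5 (t=19: DEC r by 3): {q=35, r=-3}
  after event 6 (t=25: DEC p by 9): {p=-9, q=35, r=-3}
  after event 7 (t=34: INC r by 2): {p=-9, q=35, r=-1}
  after event 8 (t=37: INC p by 2): {p=-7, q=35, r=-1}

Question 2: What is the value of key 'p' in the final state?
Track key 'p' through all 8 events:
  event 1 (t=1: INC q by 13): p unchanged
  event 2 (t=9: SET q = -9): p unchanged
  event 3 (t=14: SET q = 46): p unchanged
  event 4 (t=16: SET q = 35): p unchanged
  event 5 (t=19: DEC r by 3): p unchanged
  event 6 (t=25: DEC p by 9): p (absent) -> -9
  event 7 (t=34: INC r by 2): p unchanged
  event 8 (t=37: INC p by 2): p -9 -> -7
Final: p = -7

Answer: -7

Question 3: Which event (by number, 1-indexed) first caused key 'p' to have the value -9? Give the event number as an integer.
Answer: 6

Derivation:
Looking for first event where p becomes -9:
  event 6: p (absent) -> -9  <-- first match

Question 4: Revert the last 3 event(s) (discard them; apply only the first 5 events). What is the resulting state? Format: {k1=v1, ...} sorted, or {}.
Answer: {q=35, r=-3}

Derivation:
Keep first 5 events (discard last 3):
  after event 1 (t=1: INC q by 13): {q=13}
  after event 2 (t=9: SET q = -9): {q=-9}
  after event 3 (t=14: SET q = 46): {q=46}
  after event 4 (t=16: SET q = 35): {q=35}
  after event 5 (t=19: DEC r by 3): {q=35, r=-3}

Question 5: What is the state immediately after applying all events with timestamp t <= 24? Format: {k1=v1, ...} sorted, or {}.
Apply events with t <= 24 (5 events):
  after event 1 (t=1: INC q by 13): {q=13}
  after event 2 (t=9: SET q = -9): {q=-9}
  after event 3 (t=14: SET q = 46): {q=46}
  after event 4 (t=16: SET q = 35): {q=35}
  after event 5 (t=19: DEC r by 3): {q=35, r=-3}

Answer: {q=35, r=-3}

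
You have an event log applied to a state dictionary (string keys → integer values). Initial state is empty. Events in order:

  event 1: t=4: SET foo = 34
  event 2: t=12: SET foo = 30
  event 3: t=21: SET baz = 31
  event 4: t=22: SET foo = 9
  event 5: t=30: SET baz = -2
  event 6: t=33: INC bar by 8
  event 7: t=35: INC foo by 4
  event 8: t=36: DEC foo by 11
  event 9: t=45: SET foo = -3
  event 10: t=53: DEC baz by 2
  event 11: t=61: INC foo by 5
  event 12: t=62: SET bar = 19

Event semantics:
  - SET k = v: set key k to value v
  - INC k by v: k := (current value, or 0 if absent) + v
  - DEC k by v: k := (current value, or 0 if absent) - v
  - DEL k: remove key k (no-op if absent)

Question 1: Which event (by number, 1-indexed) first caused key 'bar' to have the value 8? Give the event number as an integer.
Looking for first event where bar becomes 8:
  event 6: bar (absent) -> 8  <-- first match

Answer: 6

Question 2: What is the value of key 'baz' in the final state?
Answer: -4

Derivation:
Track key 'baz' through all 12 events:
  event 1 (t=4: SET foo = 34): baz unchanged
  event 2 (t=12: SET foo = 30): baz unchanged
  event 3 (t=21: SET baz = 31): baz (absent) -> 31
  event 4 (t=22: SET foo = 9): baz unchanged
  event 5 (t=30: SET baz = -2): baz 31 -> -2
  event 6 (t=33: INC bar by 8): baz unchanged
  event 7 (t=35: INC foo by 4): baz unchanged
  event 8 (t=36: DEC foo by 11): baz unchanged
  event 9 (t=45: SET foo = -3): baz unchanged
  event 10 (t=53: DEC baz by 2): baz -2 -> -4
  event 11 (t=61: INC foo by 5): baz unchanged
  event 12 (t=62: SET bar = 19): baz unchanged
Final: baz = -4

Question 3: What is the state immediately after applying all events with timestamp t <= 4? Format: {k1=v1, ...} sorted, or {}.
Apply events with t <= 4 (1 events):
  after event 1 (t=4: SET foo = 34): {foo=34}

Answer: {foo=34}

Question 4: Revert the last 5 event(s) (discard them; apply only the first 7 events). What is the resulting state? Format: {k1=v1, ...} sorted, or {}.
Answer: {bar=8, baz=-2, foo=13}

Derivation:
Keep first 7 events (discard last 5):
  after event 1 (t=4: SET foo = 34): {foo=34}
  after event 2 (t=12: SET foo = 30): {foo=30}
  after event 3 (t=21: SET baz = 31): {baz=31, foo=30}
  after event 4 (t=22: SET foo = 9): {baz=31, foo=9}
  after event 5 (t=30: SET baz = -2): {baz=-2, foo=9}
  after event 6 (t=33: INC bar by 8): {bar=8, baz=-2, foo=9}
  after event 7 (t=35: INC foo by 4): {bar=8, baz=-2, foo=13}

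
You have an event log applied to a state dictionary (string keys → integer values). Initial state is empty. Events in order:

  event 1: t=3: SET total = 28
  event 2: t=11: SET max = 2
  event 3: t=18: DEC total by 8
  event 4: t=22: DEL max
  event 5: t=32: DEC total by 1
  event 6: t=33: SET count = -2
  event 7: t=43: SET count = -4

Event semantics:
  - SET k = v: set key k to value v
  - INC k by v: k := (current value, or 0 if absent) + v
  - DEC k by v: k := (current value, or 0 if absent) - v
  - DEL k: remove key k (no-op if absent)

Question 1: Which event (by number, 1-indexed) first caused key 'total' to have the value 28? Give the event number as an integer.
Answer: 1

Derivation:
Looking for first event where total becomes 28:
  event 1: total (absent) -> 28  <-- first match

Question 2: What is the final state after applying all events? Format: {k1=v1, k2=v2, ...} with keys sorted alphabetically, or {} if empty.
Answer: {count=-4, total=19}

Derivation:
  after event 1 (t=3: SET total = 28): {total=28}
  after event 2 (t=11: SET max = 2): {max=2, total=28}
  after event 3 (t=18: DEC total by 8): {max=2, total=20}
  after event 4 (t=22: DEL max): {total=20}
  after event 5 (t=32: DEC total by 1): {total=19}
  after event 6 (t=33: SET count = -2): {count=-2, total=19}
  after event 7 (t=43: SET count = -4): {count=-4, total=19}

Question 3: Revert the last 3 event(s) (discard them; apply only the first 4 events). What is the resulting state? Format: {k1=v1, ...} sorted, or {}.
Answer: {total=20}

Derivation:
Keep first 4 events (discard last 3):
  after event 1 (t=3: SET total = 28): {total=28}
  after event 2 (t=11: SET max = 2): {max=2, total=28}
  after event 3 (t=18: DEC total by 8): {max=2, total=20}
  after event 4 (t=22: DEL max): {total=20}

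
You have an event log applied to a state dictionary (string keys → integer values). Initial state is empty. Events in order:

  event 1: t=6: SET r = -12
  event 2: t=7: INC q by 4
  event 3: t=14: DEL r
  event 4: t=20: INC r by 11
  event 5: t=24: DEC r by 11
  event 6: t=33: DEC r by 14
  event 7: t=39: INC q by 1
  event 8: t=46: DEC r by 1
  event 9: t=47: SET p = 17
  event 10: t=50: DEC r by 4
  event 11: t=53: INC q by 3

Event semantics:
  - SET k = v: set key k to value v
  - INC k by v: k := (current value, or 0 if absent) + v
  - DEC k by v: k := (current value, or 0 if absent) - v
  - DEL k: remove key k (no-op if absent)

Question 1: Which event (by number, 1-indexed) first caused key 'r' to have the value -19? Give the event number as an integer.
Looking for first event where r becomes -19:
  event 1: r = -12
  event 2: r = -12
  event 3: r = (absent)
  event 4: r = 11
  event 5: r = 0
  event 6: r = -14
  event 7: r = -14
  event 8: r = -15
  event 9: r = -15
  event 10: r -15 -> -19  <-- first match

Answer: 10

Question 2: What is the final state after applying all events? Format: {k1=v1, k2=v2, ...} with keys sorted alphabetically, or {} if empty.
Answer: {p=17, q=8, r=-19}

Derivation:
  after event 1 (t=6: SET r = -12): {r=-12}
  after event 2 (t=7: INC q by 4): {q=4, r=-12}
  after event 3 (t=14: DEL r): {q=4}
  after event 4 (t=20: INC r by 11): {q=4, r=11}
  after event 5 (t=24: DEC r by 11): {q=4, r=0}
  after event 6 (t=33: DEC r by 14): {q=4, r=-14}
  after event 7 (t=39: INC q by 1): {q=5, r=-14}
  after event 8 (t=46: DEC r by 1): {q=5, r=-15}
  after event 9 (t=47: SET p = 17): {p=17, q=5, r=-15}
  after event 10 (t=50: DEC r by 4): {p=17, q=5, r=-19}
  after event 11 (t=53: INC q by 3): {p=17, q=8, r=-19}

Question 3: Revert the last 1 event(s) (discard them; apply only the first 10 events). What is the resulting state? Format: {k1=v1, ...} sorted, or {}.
Keep first 10 events (discard last 1):
  after event 1 (t=6: SET r = -12): {r=-12}
  after event 2 (t=7: INC q by 4): {q=4, r=-12}
  after event 3 (t=14: DEL r): {q=4}
  after event 4 (t=20: INC r by 11): {q=4, r=11}
  after event 5 (t=24: DEC r by 11): {q=4, r=0}
  after event 6 (t=33: DEC r by 14): {q=4, r=-14}
  after event 7 (t=39: INC q by 1): {q=5, r=-14}
  after event 8 (t=46: DEC r by 1): {q=5, r=-15}
  after event 9 (t=47: SET p = 17): {p=17, q=5, r=-15}
  after event 10 (t=50: DEC r by 4): {p=17, q=5, r=-19}

Answer: {p=17, q=5, r=-19}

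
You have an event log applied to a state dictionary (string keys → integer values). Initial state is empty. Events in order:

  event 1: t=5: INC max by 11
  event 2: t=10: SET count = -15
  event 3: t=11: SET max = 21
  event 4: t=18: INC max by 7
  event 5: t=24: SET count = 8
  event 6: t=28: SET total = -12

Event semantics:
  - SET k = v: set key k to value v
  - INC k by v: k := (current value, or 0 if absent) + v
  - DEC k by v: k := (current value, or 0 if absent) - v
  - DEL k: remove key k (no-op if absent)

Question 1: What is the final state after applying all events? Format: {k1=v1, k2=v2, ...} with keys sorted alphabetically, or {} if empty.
  after event 1 (t=5: INC max by 11): {max=11}
  after event 2 (t=10: SET count = -15): {count=-15, max=11}
  after event 3 (t=11: SET max = 21): {count=-15, max=21}
  after event 4 (t=18: INC max by 7): {count=-15, max=28}
  after event 5 (t=24: SET count = 8): {count=8, max=28}
  after event 6 (t=28: SET total = -12): {count=8, max=28, total=-12}

Answer: {count=8, max=28, total=-12}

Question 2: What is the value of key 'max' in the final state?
Track key 'max' through all 6 events:
  event 1 (t=5: INC max by 11): max (absent) -> 11
  event 2 (t=10: SET count = -15): max unchanged
  event 3 (t=11: SET max = 21): max 11 -> 21
  event 4 (t=18: INC max by 7): max 21 -> 28
  event 5 (t=24: SET count = 8): max unchanged
  event 6 (t=28: SET total = -12): max unchanged
Final: max = 28

Answer: 28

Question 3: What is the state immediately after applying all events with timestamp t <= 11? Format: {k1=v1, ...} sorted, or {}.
Apply events with t <= 11 (3 events):
  after event 1 (t=5: INC max by 11): {max=11}
  after event 2 (t=10: SET count = -15): {count=-15, max=11}
  after event 3 (t=11: SET max = 21): {count=-15, max=21}

Answer: {count=-15, max=21}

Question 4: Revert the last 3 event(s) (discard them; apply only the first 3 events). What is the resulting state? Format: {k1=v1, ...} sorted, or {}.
Keep first 3 events (discard last 3):
  after event 1 (t=5: INC max by 11): {max=11}
  after event 2 (t=10: SET count = -15): {count=-15, max=11}
  after event 3 (t=11: SET max = 21): {count=-15, max=21}

Answer: {count=-15, max=21}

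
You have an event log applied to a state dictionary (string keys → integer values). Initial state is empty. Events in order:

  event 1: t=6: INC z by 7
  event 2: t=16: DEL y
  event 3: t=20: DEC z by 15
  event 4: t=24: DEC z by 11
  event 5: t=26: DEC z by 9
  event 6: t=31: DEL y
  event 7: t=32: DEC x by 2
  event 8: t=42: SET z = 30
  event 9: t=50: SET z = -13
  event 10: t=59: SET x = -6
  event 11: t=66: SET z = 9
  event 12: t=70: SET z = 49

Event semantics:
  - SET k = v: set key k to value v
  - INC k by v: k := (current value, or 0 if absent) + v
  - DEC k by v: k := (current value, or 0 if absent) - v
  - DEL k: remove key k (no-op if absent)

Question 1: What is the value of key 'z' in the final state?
Track key 'z' through all 12 events:
  event 1 (t=6: INC z by 7): z (absent) -> 7
  event 2 (t=16: DEL y): z unchanged
  event 3 (t=20: DEC z by 15): z 7 -> -8
  event 4 (t=24: DEC z by 11): z -8 -> -19
  event 5 (t=26: DEC z by 9): z -19 -> -28
  event 6 (t=31: DEL y): z unchanged
  event 7 (t=32: DEC x by 2): z unchanged
  event 8 (t=42: SET z = 30): z -28 -> 30
  event 9 (t=50: SET z = -13): z 30 -> -13
  event 10 (t=59: SET x = -6): z unchanged
  event 11 (t=66: SET z = 9): z -13 -> 9
  event 12 (t=70: SET z = 49): z 9 -> 49
Final: z = 49

Answer: 49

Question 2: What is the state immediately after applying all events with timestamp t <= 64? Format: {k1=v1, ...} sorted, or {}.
Answer: {x=-6, z=-13}

Derivation:
Apply events with t <= 64 (10 events):
  after event 1 (t=6: INC z by 7): {z=7}
  after event 2 (t=16: DEL y): {z=7}
  after event 3 (t=20: DEC z by 15): {z=-8}
  after event 4 (t=24: DEC z by 11): {z=-19}
  after event 5 (t=26: DEC z by 9): {z=-28}
  after event 6 (t=31: DEL y): {z=-28}
  after event 7 (t=32: DEC x by 2): {x=-2, z=-28}
  after event 8 (t=42: SET z = 30): {x=-2, z=30}
  after event 9 (t=50: SET z = -13): {x=-2, z=-13}
  after event 10 (t=59: SET x = -6): {x=-6, z=-13}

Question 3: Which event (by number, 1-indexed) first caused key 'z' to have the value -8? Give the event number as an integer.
Answer: 3

Derivation:
Looking for first event where z becomes -8:
  event 1: z = 7
  event 2: z = 7
  event 3: z 7 -> -8  <-- first match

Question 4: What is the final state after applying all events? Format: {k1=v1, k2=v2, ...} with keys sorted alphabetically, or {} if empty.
Answer: {x=-6, z=49}

Derivation:
  after event 1 (t=6: INC z by 7): {z=7}
  after event 2 (t=16: DEL y): {z=7}
  after event 3 (t=20: DEC z by 15): {z=-8}
  after event 4 (t=24: DEC z by 11): {z=-19}
  after event 5 (t=26: DEC z by 9): {z=-28}
  after event 6 (t=31: DEL y): {z=-28}
  after event 7 (t=32: DEC x by 2): {x=-2, z=-28}
  after event 8 (t=42: SET z = 30): {x=-2, z=30}
  after event 9 (t=50: SET z = -13): {x=-2, z=-13}
  after event 10 (t=59: SET x = -6): {x=-6, z=-13}
  after event 11 (t=66: SET z = 9): {x=-6, z=9}
  after event 12 (t=70: SET z = 49): {x=-6, z=49}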